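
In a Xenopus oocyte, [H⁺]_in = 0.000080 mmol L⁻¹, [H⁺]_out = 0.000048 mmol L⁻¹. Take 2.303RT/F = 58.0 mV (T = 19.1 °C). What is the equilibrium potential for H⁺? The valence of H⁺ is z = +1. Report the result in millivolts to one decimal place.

E = (58.0/z) · log₁₀([H⁺]_out/[H⁺]_in) with z = +1.
= (58.0/1) · log₁₀(0.000048/0.000080) = 58.00 · log₁₀(0.6)
= 58.00 · (-0.2218) = -12.87 mV

-12.9 mV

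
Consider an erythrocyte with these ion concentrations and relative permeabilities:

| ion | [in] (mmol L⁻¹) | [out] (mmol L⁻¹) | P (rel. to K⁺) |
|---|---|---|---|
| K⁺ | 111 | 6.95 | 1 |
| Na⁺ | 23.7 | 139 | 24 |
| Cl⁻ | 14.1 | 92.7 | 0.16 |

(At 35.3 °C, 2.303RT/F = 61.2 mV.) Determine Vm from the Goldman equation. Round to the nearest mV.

42 mV

Vm = 61.2 · log₁₀[(Σ P·[cation]ₒ + Σ P·[anion]ᵢ) / (Σ P·[cation]ᵢ + Σ P·[anion]ₒ)]
Numerator = 1×6.95 + 24×139 + 0.16×14.1 = 3345
Denominator = 1×111 + 24×23.7 + 0.16×92.7 = 694.6
Vm = 61.2 · log₁₀(4.8158) = 61.2 × (0.6827) = 41.78 mV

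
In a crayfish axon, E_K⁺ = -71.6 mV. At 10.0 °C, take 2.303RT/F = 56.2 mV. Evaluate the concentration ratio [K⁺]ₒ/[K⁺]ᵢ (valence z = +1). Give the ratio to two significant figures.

log₁₀([out]/[in]) = E·z/(56.2) = -71.6 × 1 / 56.2 = -1.2740
[out]/[in] = 10^(-1.2740) = 0.05321

0.053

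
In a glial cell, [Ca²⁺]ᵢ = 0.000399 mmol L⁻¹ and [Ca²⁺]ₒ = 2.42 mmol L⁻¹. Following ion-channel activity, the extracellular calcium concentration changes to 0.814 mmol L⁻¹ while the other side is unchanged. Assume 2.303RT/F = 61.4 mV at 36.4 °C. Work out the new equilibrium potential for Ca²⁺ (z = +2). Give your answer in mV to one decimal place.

101.6 mV

After the shift: [Ca²⁺]_out = 0.814, [Ca²⁺]_in = 0.000399 mmol L⁻¹.
E_new = (61.4/2)·log₁₀(0.814/0.000399) = 30.70 · (3.3097) = 101.61 mV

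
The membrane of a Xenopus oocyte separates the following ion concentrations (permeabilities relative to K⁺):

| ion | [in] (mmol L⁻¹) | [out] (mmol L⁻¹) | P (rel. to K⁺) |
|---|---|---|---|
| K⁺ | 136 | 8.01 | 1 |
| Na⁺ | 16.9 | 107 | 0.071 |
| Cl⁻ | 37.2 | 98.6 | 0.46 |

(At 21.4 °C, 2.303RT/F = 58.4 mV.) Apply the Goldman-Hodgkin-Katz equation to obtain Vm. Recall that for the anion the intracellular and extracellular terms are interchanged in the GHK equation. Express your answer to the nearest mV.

Vm = 58.4 · log₁₀[(Σ P·[cation]ₒ + Σ P·[anion]ᵢ) / (Σ P·[cation]ᵢ + Σ P·[anion]ₒ)]
Numerator = 1×8.01 + 0.071×107 + 0.46×37.2 = 32.72
Denominator = 1×136 + 0.071×16.9 + 0.46×98.6 = 182.6
Vm = 58.4 · log₁₀(0.17923) = 58.4 × (-0.7466) = -43.60 mV

-44 mV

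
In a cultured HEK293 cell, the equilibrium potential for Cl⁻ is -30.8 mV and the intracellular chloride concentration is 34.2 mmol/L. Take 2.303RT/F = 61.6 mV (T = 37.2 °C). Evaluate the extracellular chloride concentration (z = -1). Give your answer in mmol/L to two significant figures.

110 mmol/L

Nernst: E = (61.6/-1) · log₁₀([out]/[in]), so log₁₀([out]/[in]) = -30.8 × -1 / 61.6 = 0.5000.
[out]/[in] = 10^(0.5000) = 3.162.
[out] = 3.162 × 34.2 = 108.1 mmol/L.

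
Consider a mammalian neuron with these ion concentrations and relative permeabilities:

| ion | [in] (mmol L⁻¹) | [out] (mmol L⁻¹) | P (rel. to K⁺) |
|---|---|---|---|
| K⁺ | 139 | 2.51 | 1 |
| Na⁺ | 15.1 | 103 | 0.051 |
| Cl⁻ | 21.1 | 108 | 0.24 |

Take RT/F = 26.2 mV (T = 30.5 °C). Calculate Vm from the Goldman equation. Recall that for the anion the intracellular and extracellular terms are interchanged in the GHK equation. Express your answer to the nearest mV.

Vm = 26.2 · ln[(Σ P·[cation]ₒ + Σ P·[anion]ᵢ) / (Σ P·[cation]ᵢ + Σ P·[anion]ₒ)]
Numerator = 1×2.51 + 0.051×103 + 0.24×21.1 = 12.83
Denominator = 1×139 + 0.051×15.1 + 0.24×108 = 165.7
Vm = 26.2 · ln(0.077416) = 26.2 × (-2.5586) = -67.03 mV

-67 mV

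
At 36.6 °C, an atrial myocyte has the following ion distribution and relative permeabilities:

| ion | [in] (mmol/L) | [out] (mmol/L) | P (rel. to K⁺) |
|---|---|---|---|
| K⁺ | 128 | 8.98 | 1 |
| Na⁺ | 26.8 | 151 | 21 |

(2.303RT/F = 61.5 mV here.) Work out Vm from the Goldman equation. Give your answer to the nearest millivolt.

41 mV

Vm = 61.5 · log₁₀[(Σ P·[cation]ₒ + Σ P·[anion]ᵢ) / (Σ P·[cation]ᵢ + Σ P·[anion]ₒ)]
Numerator = 1×8.98 + 21×151 = 3180
Denominator = 1×128 + 21×26.8 = 690.8
Vm = 61.5 · log₁₀(4.6033) = 61.5 × (0.6631) = 40.78 mV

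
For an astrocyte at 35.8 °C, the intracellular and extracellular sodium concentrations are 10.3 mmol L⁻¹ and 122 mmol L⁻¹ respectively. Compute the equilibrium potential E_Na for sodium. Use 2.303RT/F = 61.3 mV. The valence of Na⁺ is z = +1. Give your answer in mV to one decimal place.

65.8 mV

E = (61.3/z) · log₁₀([Na⁺]_out/[Na⁺]_in) with z = +1.
= (61.3/1) · log₁₀(122/10.3) = 61.30 · log₁₀(11.84)
= 61.30 · (1.0735) = 65.81 mV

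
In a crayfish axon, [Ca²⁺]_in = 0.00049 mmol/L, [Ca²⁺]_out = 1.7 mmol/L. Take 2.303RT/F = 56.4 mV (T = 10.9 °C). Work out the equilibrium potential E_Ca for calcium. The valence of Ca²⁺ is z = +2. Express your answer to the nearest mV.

E = (56.4/z) · log₁₀([Ca²⁺]_out/[Ca²⁺]_in) with z = +2.
= (56.4/2) · log₁₀(1.7/0.00049) = 28.20 · log₁₀(3469)
= 28.20 · (3.5403) = 99.84 mV

100 mV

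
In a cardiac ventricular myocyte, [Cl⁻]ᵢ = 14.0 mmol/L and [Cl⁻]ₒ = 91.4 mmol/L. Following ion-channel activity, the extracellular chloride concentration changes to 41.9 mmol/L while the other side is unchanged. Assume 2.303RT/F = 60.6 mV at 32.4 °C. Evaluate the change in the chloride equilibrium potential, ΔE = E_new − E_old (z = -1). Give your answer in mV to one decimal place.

E_old = (60.6/-1)·log₁₀(91.4/14.0) = -49.38 mV
E_new = (60.6/-1)·log₁₀(41.9/14.0) = -28.85 mV
ΔE = -28.85 − (-49.38) = 20.53 mV

20.5 mV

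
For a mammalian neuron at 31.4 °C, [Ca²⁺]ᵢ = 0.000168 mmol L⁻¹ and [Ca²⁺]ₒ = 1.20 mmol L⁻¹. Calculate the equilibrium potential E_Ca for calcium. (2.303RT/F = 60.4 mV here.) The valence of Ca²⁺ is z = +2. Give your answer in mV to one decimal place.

E = (60.4/z) · log₁₀([Ca²⁺]_out/[Ca²⁺]_in) with z = +2.
= (60.4/2) · log₁₀(1.20/0.000168) = 30.20 · log₁₀(7143)
= 30.20 · (3.8539) = 116.39 mV

116.4 mV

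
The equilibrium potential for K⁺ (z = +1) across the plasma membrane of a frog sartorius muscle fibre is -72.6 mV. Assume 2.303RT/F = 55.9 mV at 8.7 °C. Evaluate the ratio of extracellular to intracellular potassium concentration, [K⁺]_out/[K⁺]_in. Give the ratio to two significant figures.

log₁₀([out]/[in]) = E·z/(55.9) = -72.6 × 1 / 55.9 = -1.2987
[out]/[in] = 10^(-1.2987) = 0.05026

0.050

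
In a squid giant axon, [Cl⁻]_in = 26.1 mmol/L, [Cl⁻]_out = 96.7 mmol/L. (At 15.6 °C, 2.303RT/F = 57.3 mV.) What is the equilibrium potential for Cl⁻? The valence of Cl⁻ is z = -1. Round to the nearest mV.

E = (57.3/z) · log₁₀([Cl⁻]_out/[Cl⁻]_in) with z = -1.
For an anion, dividing by z = -1 reverses the sign.
= (57.3/-1) · log₁₀(96.7/26.1) = -57.30 · log₁₀(3.705)
= -57.30 · (0.5688) = -32.59 mV

-33 mV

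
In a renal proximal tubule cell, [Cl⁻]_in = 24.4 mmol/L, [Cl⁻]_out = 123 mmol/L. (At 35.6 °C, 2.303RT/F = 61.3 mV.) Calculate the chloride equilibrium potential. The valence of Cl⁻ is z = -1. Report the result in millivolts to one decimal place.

E = (61.3/z) · log₁₀([Cl⁻]_out/[Cl⁻]_in) with z = -1.
For an anion, dividing by z = -1 reverses the sign.
= (61.3/-1) · log₁₀(123/24.4) = -61.30 · log₁₀(5.041)
= -61.30 · (0.7025) = -43.06 mV

-43.1 mV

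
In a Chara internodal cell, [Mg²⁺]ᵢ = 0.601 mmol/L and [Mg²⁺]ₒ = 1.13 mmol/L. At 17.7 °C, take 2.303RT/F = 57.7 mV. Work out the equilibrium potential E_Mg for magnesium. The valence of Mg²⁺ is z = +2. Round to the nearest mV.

E = (57.7/z) · log₁₀([Mg²⁺]_out/[Mg²⁺]_in) with z = +2.
= (57.7/2) · log₁₀(1.13/0.601) = 28.85 · log₁₀(1.88)
= 28.85 · (0.2742) = 7.91 mV

8 mV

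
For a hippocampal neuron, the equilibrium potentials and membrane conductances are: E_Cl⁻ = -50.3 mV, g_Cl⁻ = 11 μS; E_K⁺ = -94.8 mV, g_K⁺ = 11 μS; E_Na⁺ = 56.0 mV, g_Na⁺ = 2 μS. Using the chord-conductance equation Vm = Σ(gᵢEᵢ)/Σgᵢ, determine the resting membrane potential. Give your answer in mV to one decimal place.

-61.8 mV

Σ gᵢEᵢ = 11·(-50.3) + 11·(-94.8) + 2·(56.0) = -1484.10
Σ gᵢ = 11 + 11 + 2 = 24
Vm = -1484.10 / 24 = -61.84 mV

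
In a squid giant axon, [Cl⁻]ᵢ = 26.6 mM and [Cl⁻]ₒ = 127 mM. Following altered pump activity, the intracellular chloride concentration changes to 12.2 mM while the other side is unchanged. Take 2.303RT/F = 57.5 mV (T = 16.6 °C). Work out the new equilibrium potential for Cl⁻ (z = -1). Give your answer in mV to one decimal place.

After the shift: [Cl⁻]_out = 127, [Cl⁻]_in = 12.2 mM.
E_new = (57.5/-1)·log₁₀(127/12.2) = -57.50 · (1.0174) = -58.50 mV

-58.5 mV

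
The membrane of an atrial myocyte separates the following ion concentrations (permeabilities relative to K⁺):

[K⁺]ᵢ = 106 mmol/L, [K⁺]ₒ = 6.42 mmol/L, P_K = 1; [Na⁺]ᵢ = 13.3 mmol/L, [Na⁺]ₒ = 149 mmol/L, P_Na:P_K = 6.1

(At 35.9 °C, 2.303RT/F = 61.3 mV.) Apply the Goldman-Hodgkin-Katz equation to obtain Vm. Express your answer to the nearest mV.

42 mV

Vm = 61.3 · log₁₀[(Σ P·[cation]ₒ + Σ P·[anion]ᵢ) / (Σ P·[cation]ᵢ + Σ P·[anion]ₒ)]
Numerator = 1×6.42 + 6.1×149 = 915.3
Denominator = 1×106 + 6.1×13.3 = 187.1
Vm = 61.3 · log₁₀(4.8914) = 61.3 × (0.6894) = 42.26 mV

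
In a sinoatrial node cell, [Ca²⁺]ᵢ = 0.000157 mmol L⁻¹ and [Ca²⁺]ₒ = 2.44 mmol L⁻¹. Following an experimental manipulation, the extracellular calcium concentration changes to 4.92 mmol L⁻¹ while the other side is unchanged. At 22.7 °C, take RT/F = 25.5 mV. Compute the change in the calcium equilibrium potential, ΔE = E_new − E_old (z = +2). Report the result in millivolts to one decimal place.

E_old = (25.5/2)·ln(2.44/0.000157) = 123.05 mV
E_new = (25.5/2)·ln(4.92/0.000157) = 132.00 mV
ΔE = 132.00 − (123.05) = 8.94 mV

8.9 mV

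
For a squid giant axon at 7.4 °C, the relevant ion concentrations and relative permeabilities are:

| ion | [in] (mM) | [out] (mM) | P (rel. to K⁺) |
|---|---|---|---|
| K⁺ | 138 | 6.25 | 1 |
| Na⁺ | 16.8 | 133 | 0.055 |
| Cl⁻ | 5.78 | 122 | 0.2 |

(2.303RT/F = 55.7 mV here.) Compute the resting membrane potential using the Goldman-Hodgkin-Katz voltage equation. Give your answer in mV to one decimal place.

Vm = 55.7 · log₁₀[(Σ P·[cation]ₒ + Σ P·[anion]ᵢ) / (Σ P·[cation]ᵢ + Σ P·[anion]ₒ)]
Numerator = 1×6.25 + 0.055×133 + 0.2×5.78 = 14.72
Denominator = 1×138 + 0.055×16.8 + 0.2×122 = 163.3
Vm = 55.7 · log₁₀(0.090134) = 55.7 × (-1.0451) = -58.21 mV

-58.2 mV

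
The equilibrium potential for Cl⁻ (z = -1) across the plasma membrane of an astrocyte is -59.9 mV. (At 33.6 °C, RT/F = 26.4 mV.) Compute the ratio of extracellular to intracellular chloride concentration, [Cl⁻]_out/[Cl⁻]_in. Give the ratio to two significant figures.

9.7

ln([out]/[in]) = E·z/(26.4) = -59.9 × -1 / 26.4 = 2.2689
[out]/[in] = e^(2.2689) = 9.669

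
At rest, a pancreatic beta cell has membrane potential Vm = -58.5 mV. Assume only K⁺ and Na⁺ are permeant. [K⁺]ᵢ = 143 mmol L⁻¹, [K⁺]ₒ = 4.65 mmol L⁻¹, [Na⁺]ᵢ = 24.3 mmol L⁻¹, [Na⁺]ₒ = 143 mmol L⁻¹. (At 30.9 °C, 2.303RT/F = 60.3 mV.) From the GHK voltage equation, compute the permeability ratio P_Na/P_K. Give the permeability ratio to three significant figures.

0.0760

Let α = P_Na/P_K. GHK: Vm = 60.3·log₁₀[(Kₒ + α·Naₒ)/(Kᵢ + α·Naᵢ)].
10^(Vm/60.3) = 10^(-58.5/60.3) = 0.10712
So 0.10712·(Kᵢ + α·Naᵢ) = Kₒ + α·Naₒ → α = (0.10712·143.0 − 4.65) / (143.0 − 0.10712·24.3)
α = (15.32 − 4.65) / (143.0 − 2.603) = 10.67/140.4 = 0.07598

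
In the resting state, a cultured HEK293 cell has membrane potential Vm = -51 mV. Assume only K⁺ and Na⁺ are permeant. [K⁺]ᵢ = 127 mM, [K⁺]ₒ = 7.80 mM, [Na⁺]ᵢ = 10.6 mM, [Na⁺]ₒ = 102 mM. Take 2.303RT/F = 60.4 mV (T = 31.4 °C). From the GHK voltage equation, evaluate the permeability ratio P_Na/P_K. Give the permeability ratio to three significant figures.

Let α = P_Na/P_K. GHK: Vm = 60.4·log₁₀[(Kₒ + α·Naₒ)/(Kᵢ + α·Naᵢ)].
10^(Vm/60.4) = 10^(-51.0/60.4) = 0.1431
So 0.1431·(Kᵢ + α·Naᵢ) = Kₒ + α·Naₒ → α = (0.1431·127.0 − 7.8) / (102.0 − 0.1431·10.6)
α = (18.17 − 7.8) / (102.0 − 1.517) = 10.37/100.5 = 0.1032

0.103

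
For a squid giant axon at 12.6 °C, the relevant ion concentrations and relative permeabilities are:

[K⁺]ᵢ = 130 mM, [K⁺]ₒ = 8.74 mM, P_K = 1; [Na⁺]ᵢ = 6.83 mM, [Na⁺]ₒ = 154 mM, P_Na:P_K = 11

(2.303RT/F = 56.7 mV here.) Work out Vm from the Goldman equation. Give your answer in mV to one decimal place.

Vm = 56.7 · log₁₀[(Σ P·[cation]ₒ + Σ P·[anion]ᵢ) / (Σ P·[cation]ᵢ + Σ P·[anion]ₒ)]
Numerator = 1×8.74 + 11×154 = 1703
Denominator = 1×130 + 11×6.83 = 205.1
Vm = 56.7 · log₁₀(8.3008) = 56.7 × (0.9191) = 52.11 mV

52.1 mV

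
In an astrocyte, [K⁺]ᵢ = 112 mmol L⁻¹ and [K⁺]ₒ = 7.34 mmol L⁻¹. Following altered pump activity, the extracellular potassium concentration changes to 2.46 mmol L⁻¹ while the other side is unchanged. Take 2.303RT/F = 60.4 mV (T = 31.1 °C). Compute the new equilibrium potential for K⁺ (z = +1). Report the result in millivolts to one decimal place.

After the shift: [K⁺]_out = 2.46, [K⁺]_in = 112 mmol L⁻¹.
E_new = (60.4/1)·log₁₀(2.46/112) = 60.40 · (-1.6583) = -100.16 mV

-100.2 mV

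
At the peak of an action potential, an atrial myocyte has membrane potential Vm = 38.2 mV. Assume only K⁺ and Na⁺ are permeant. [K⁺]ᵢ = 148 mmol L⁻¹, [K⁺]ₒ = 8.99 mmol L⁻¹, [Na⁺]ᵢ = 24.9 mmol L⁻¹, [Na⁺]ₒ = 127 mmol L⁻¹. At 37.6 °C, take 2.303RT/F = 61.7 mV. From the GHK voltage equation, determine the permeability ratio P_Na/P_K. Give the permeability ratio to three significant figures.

Let α = P_Na/P_K. GHK: Vm = 61.7·log₁₀[(Kₒ + α·Naₒ)/(Kᵢ + α·Naᵢ)].
10^(Vm/61.7) = 10^(38.2/61.7) = 4.1603
So 4.1603·(Kᵢ + α·Naᵢ) = Kₒ + α·Naₒ → α = (4.1603·148.0 − 8.99) / (127.0 − 4.1603·24.9)
α = (615.7 − 8.99) / (127.0 − 103.6) = 606.7/23.41 = 25.92

25.9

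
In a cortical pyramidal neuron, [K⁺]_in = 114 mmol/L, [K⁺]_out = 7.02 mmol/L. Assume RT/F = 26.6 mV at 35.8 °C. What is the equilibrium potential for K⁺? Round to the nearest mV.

E = (26.6/z) · ln([K⁺]_out/[K⁺]_in) with z = +1.
= (26.6/1) · ln(7.02/114) = 26.60 · ln(0.06158)
= 26.60 · (-2.7874) = -74.15 mV

-74 mV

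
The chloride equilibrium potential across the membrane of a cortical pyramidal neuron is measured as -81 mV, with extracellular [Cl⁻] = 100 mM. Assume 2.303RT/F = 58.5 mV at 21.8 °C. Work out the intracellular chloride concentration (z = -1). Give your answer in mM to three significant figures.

4.12 mM

Nernst: E = (58.5/-1) · log₁₀([out]/[in]), so log₁₀([out]/[in]) = -81.0 × -1 / 58.5 = 1.3846.
[out]/[in] = 10^(1.3846) = 24.24.
[in] = 100 / 24.24 = 4.125 mM.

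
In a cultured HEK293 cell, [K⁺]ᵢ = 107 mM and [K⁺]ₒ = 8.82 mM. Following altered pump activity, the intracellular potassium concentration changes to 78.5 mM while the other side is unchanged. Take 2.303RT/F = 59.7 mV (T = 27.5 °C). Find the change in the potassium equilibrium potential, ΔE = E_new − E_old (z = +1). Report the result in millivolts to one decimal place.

8.0 mV

E_old = (59.7/1)·log₁₀(8.82/107) = -64.71 mV
E_new = (59.7/1)·log₁₀(8.82/78.5) = -56.68 mV
ΔE = -56.68 − (-64.71) = 8.03 mV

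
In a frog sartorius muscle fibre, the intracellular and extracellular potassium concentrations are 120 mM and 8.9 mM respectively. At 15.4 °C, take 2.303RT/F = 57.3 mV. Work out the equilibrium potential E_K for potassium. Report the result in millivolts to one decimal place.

-64.7 mV

E = (57.3/z) · log₁₀([K⁺]_out/[K⁺]_in) with z = +1.
= (57.3/1) · log₁₀(8.9/120) = 57.30 · log₁₀(0.07417)
= 57.30 · (-1.1298) = -64.74 mV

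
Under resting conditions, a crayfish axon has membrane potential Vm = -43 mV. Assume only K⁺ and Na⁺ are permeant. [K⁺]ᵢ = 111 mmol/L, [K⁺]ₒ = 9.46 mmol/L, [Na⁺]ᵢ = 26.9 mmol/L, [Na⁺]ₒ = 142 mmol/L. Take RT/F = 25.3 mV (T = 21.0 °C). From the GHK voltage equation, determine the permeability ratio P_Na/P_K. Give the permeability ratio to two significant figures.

0.079

Let α = P_Na/P_K. GHK: Vm = 25.3·ln[(Kₒ + α·Naₒ)/(Kᵢ + α·Naᵢ)].
e^(Vm/25.3) = e^(-43.0/25.3) = 0.18276
So 0.18276·(Kᵢ + α·Naᵢ) = Kₒ + α·Naₒ → α = (0.18276·111.0 − 9.46) / (142.0 − 0.18276·26.9)
α = (20.29 − 9.46) / (142.0 − 4.916) = 10.83/137.1 = 0.07897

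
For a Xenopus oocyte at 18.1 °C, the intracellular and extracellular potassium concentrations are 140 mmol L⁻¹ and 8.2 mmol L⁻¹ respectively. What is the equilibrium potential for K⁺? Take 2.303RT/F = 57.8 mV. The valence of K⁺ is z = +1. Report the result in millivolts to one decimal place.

-71.2 mV

E = (57.8/z) · log₁₀([K⁺]_out/[K⁺]_in) with z = +1.
= (57.8/1) · log₁₀(8.2/140) = 57.80 · log₁₀(0.05857)
= 57.80 · (-1.2323) = -71.23 mV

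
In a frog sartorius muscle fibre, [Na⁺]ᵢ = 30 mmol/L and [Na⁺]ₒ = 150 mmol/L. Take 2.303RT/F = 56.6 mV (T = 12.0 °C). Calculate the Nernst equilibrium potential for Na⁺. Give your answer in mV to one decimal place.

E = (56.6/z) · log₁₀([Na⁺]_out/[Na⁺]_in) with z = +1.
= (56.6/1) · log₁₀(150/30) = 56.60 · log₁₀(5)
= 56.60 · (0.6990) = 39.56 mV

39.6 mV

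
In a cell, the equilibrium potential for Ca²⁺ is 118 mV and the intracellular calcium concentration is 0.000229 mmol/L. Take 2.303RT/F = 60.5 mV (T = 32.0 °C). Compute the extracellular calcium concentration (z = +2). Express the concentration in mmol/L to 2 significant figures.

1.8 mmol/L

Nernst: E = (60.5/2) · log₁₀([out]/[in]), so log₁₀([out]/[in]) = 118.0 × 2 / 60.5 = 3.9008.
[out]/[in] = 10^(3.9008) = 7958.
[out] = 7958 × 0.000229 = 1.822 mmol/L.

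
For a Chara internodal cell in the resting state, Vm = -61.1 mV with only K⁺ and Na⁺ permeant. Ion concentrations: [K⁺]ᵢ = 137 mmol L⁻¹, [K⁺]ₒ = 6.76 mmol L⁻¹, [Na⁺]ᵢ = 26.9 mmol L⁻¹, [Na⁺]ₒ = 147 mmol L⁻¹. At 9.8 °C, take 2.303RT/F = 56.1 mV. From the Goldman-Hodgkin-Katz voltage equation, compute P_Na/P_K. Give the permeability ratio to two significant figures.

0.030

Let α = P_Na/P_K. GHK: Vm = 56.1·log₁₀[(Kₒ + α·Naₒ)/(Kᵢ + α·Naᵢ)].
10^(Vm/56.1) = 10^(-61.1/56.1) = 0.081447
So 0.081447·(Kᵢ + α·Naᵢ) = Kₒ + α·Naₒ → α = (0.081447·137.0 − 6.76) / (147.0 − 0.081447·26.9)
α = (11.16 − 6.76) / (147.0 − 2.191) = 4.398/144.8 = 0.03037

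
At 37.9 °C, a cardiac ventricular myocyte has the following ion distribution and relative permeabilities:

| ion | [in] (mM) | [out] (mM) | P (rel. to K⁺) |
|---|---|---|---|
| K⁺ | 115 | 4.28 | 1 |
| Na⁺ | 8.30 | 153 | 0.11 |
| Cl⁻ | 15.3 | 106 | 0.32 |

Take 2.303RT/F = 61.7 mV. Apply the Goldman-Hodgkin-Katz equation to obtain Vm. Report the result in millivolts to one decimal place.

-46.9 mV

Vm = 61.7 · log₁₀[(Σ P·[cation]ₒ + Σ P·[anion]ᵢ) / (Σ P·[cation]ᵢ + Σ P·[anion]ₒ)]
Numerator = 1×4.28 + 0.11×153 + 0.32×15.3 = 26.01
Denominator = 1×115 + 0.11×8.30 + 0.32×106 = 149.8
Vm = 61.7 · log₁₀(0.17357) = 61.7 × (-0.7605) = -46.92 mV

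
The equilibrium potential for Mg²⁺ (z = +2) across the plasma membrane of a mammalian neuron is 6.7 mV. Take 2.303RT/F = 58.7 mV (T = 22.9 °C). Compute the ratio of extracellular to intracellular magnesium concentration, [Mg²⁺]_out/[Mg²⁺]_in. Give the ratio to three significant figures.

1.69

log₁₀([out]/[in]) = E·z/(58.7) = 6.7 × 2 / 58.7 = 0.2283
[out]/[in] = 10^(0.2283) = 1.692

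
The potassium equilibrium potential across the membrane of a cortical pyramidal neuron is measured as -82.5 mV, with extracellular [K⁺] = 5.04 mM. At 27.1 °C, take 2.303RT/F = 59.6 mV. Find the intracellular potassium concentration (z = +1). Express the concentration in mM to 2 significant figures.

120 mM

Nernst: E = (59.6/1) · log₁₀([out]/[in]), so log₁₀([out]/[in]) = -82.5 × 1 / 59.6 = -1.3842.
[out]/[in] = 10^(-1.3842) = 0.04128.
[in] = 5.04 / 0.04128 = 122.1 mM.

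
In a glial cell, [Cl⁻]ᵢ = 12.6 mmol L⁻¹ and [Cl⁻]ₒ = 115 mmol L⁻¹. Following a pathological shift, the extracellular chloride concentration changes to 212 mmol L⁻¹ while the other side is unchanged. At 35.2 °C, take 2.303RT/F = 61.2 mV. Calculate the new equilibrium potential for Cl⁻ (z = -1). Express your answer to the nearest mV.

-75 mV

After the shift: [Cl⁻]_out = 212, [Cl⁻]_in = 12.6 mmol L⁻¹.
E_new = (61.2/-1)·log₁₀(212/12.6) = -61.20 · (1.2260) = -75.03 mV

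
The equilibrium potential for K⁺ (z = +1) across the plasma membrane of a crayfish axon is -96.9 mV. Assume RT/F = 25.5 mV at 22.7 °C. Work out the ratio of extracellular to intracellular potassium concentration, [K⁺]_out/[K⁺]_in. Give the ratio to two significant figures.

ln([out]/[in]) = E·z/(25.5) = -96.9 × 1 / 25.5 = -3.8000
[out]/[in] = e^(-3.8000) = 0.02237

0.022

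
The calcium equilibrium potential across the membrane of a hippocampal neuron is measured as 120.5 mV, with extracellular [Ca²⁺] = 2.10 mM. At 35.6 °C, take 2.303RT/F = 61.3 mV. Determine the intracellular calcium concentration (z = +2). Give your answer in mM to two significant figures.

Nernst: E = (61.3/2) · log₁₀([out]/[in]), so log₁₀([out]/[in]) = 120.5 × 2 / 61.3 = 3.9315.
[out]/[in] = 10^(3.9315) = 8541.
[in] = 2.10 / 8541 = 0.0002459 mM.

0.00025 mM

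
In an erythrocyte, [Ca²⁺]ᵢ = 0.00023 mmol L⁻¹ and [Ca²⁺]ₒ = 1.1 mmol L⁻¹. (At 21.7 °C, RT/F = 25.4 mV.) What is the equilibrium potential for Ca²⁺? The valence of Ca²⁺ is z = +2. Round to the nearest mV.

108 mV

E = (25.4/z) · ln([Ca²⁺]_out/[Ca²⁺]_in) with z = +2.
= (25.4/2) · ln(1.1/0.00023) = 12.70 · ln(4783)
= 12.70 · (8.4727) = 107.60 mV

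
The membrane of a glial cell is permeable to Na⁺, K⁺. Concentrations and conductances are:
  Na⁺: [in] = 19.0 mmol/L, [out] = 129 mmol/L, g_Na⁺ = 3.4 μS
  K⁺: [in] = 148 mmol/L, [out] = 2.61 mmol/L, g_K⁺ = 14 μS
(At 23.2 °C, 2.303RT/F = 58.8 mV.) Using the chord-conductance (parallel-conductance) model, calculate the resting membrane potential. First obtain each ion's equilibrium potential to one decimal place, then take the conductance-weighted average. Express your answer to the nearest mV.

-73 mV

E_Na⁺ = (58.8/1)·log₁₀(129/19.0) = 48.9 mV
E_K⁺ = (58.8/1)·log₁₀(2.61/148) = -103.1 mV
Vm = (Σ gᵢEᵢ)/(Σ gᵢ) = (3.4·48.9 + 14·-103.1) / (3.4 + 14)
= -1277.14 / 17.4 = -73.40 mV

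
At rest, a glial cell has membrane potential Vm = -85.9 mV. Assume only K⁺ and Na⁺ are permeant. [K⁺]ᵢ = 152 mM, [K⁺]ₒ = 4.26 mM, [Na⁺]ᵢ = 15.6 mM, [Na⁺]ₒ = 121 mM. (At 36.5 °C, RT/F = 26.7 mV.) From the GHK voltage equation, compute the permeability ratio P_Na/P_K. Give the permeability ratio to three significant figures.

0.0152

Let α = P_Na/P_K. GHK: Vm = 26.7·ln[(Kₒ + α·Naₒ)/(Kᵢ + α·Naᵢ)].
e^(Vm/26.7) = e^(-85.9/26.7) = 0.040066
So 0.040066·(Kᵢ + α·Naᵢ) = Kₒ + α·Naₒ → α = (0.040066·152.0 − 4.26) / (121.0 − 0.040066·15.6)
α = (6.09 − 4.26) / (121.0 − 0.625) = 1.83/120.4 = 0.0152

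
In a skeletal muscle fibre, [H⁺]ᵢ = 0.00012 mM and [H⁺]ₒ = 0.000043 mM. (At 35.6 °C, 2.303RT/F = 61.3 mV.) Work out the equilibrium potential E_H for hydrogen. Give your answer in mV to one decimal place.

-27.3 mV

E = (61.3/z) · log₁₀([H⁺]_out/[H⁺]_in) with z = +1.
= (61.3/1) · log₁₀(0.000043/0.00012) = 61.30 · log₁₀(0.3583)
= 61.30 · (-0.4457) = -27.32 mV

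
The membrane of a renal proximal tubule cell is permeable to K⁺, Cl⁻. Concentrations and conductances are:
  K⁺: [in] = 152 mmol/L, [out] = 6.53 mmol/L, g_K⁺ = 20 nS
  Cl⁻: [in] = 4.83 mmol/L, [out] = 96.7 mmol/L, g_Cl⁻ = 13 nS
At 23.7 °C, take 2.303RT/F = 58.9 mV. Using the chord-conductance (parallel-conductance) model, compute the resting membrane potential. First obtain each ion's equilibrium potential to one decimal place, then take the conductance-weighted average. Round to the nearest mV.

-79 mV

E_K⁺ = (58.9/1)·log₁₀(6.53/152) = -80.5 mV
E_Cl⁻ = (58.9/-1)·log₁₀(96.7/4.83) = -76.7 mV
Vm = (Σ gᵢEᵢ)/(Σ gᵢ) = (20·-80.5 + 13·-76.7) / (20 + 13)
= -2607.10 / 33 = -79.00 mV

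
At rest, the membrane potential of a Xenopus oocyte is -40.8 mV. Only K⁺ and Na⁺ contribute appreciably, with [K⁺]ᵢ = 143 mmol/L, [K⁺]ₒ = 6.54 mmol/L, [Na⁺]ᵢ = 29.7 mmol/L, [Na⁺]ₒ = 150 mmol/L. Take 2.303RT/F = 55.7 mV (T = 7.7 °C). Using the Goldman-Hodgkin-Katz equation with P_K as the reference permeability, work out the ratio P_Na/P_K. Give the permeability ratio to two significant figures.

Let α = P_Na/P_K. GHK: Vm = 55.7·log₁₀[(Kₒ + α·Naₒ)/(Kᵢ + α·Naᵢ)].
10^(Vm/55.7) = 10^(-40.8/55.7) = 0.18514
So 0.18514·(Kᵢ + α·Naᵢ) = Kₒ + α·Naₒ → α = (0.18514·143.0 − 6.54) / (150.0 − 0.18514·29.7)
α = (26.48 − 6.54) / (150.0 − 5.499) = 19.94/144.5 = 0.138

0.14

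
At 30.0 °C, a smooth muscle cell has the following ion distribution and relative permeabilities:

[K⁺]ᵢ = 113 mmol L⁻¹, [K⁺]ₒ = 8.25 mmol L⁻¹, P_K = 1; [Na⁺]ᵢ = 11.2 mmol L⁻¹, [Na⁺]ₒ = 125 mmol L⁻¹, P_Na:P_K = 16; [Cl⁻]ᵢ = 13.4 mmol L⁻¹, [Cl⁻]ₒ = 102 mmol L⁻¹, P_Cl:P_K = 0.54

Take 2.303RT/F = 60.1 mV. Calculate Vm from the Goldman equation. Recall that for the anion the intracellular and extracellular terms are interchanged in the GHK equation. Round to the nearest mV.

Vm = 60.1 · log₁₀[(Σ P·[cation]ₒ + Σ P·[anion]ᵢ) / (Σ P·[cation]ᵢ + Σ P·[anion]ₒ)]
Numerator = 1×8.25 + 16×125 + 0.54×13.4 = 2015
Denominator = 1×113 + 16×11.2 + 0.54×102 = 347.3
Vm = 60.1 · log₁₀(5.8036) = 60.1 × (0.7637) = 45.90 mV

46 mV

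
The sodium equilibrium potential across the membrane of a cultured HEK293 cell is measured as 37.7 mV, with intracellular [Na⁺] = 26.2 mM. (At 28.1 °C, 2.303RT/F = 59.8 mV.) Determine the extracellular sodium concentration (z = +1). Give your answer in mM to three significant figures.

Nernst: E = (59.8/1) · log₁₀([out]/[in]), so log₁₀([out]/[in]) = 37.7 × 1 / 59.8 = 0.6304.
[out]/[in] = 10^(0.6304) = 4.27.
[out] = 4.27 × 26.2 = 111.9 mM.

112 mM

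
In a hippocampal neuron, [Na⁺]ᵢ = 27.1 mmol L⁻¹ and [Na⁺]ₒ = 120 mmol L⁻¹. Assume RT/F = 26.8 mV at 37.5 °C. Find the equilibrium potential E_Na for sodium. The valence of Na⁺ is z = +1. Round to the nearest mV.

40 mV

E = (26.8/z) · ln([Na⁺]_out/[Na⁺]_in) with z = +1.
= (26.8/1) · ln(120/27.1) = 26.80 · ln(4.428)
= 26.80 · (1.4880) = 39.88 mV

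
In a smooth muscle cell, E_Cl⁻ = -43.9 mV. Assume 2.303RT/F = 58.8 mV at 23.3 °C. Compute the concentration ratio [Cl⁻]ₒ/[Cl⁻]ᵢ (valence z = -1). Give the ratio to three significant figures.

5.58

log₁₀([out]/[in]) = E·z/(58.8) = -43.9 × -1 / 58.8 = 0.7466
[out]/[in] = 10^(0.7466) = 5.58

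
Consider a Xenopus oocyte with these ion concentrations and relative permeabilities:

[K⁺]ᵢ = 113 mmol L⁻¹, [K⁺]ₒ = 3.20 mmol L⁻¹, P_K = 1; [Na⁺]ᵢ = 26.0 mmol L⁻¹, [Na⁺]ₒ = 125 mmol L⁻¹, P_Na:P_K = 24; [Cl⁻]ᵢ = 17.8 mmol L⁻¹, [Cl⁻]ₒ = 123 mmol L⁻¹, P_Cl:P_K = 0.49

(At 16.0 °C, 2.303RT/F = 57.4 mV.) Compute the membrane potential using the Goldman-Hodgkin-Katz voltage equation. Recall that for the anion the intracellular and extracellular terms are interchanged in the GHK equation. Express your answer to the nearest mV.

Vm = 57.4 · log₁₀[(Σ P·[cation]ₒ + Σ P·[anion]ᵢ) / (Σ P·[cation]ᵢ + Σ P·[anion]ₒ)]
Numerator = 1×3.20 + 24×125 + 0.49×17.8 = 3012
Denominator = 1×113 + 24×26.0 + 0.49×123 = 797.3
Vm = 57.4 · log₁₀(3.7778) = 57.4 × (0.5772) = 33.13 mV

33 mV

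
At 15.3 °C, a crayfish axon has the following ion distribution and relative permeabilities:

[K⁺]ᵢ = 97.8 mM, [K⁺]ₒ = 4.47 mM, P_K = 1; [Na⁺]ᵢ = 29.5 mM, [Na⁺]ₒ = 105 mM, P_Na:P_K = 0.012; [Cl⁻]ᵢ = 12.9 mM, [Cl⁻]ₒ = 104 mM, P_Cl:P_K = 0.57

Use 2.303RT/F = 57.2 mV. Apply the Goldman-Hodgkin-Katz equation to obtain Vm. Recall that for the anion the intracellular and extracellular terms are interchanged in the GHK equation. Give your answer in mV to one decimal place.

-61.8 mV

Vm = 57.2 · log₁₀[(Σ P·[cation]ₒ + Σ P·[anion]ᵢ) / (Σ P·[cation]ᵢ + Σ P·[anion]ₒ)]
Numerator = 1×4.47 + 0.012×105 + 0.57×12.9 = 13.08
Denominator = 1×97.8 + 0.012×29.5 + 0.57×104 = 157.4
Vm = 57.2 · log₁₀(0.083101) = 57.2 × (-1.0804) = -61.80 mV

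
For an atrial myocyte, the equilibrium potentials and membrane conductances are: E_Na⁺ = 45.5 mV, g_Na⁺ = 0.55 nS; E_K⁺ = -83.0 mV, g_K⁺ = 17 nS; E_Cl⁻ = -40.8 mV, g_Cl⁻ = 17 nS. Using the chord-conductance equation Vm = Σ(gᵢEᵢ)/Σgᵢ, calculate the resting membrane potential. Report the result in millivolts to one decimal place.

Σ gᵢEᵢ = 0.55·(45.5) + 17·(-83.0) + 17·(-40.8) = -2079.57
Σ gᵢ = 0.55 + 17 + 17 = 34.55
Vm = -2079.57 / 34.55 = -60.19 mV

-60.2 mV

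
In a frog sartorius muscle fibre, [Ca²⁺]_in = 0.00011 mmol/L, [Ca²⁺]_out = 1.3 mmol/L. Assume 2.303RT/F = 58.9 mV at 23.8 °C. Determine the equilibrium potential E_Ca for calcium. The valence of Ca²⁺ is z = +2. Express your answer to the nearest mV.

E = (58.9/z) · log₁₀([Ca²⁺]_out/[Ca²⁺]_in) with z = +2.
= (58.9/2) · log₁₀(1.3/0.00011) = 29.45 · log₁₀(1.182e+04)
= 29.45 · (4.0726) = 119.94 mV

120 mV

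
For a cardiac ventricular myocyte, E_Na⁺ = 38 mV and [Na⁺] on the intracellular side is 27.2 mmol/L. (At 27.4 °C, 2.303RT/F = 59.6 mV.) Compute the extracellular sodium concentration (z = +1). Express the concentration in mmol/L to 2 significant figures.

Nernst: E = (59.6/1) · log₁₀([out]/[in]), so log₁₀([out]/[in]) = 38.0 × 1 / 59.6 = 0.6376.
[out]/[in] = 10^(0.6376) = 4.341.
[out] = 4.341 × 27.2 = 118.1 mmol/L.

120 mmol/L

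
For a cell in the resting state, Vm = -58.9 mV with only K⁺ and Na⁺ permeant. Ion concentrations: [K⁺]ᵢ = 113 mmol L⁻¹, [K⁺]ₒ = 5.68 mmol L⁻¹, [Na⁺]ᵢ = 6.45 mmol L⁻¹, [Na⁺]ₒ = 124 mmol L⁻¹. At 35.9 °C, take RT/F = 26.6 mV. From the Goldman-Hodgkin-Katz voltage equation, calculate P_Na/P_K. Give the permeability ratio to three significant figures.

0.0540

Let α = P_Na/P_K. GHK: Vm = 26.6·ln[(Kₒ + α·Naₒ)/(Kᵢ + α·Naᵢ)].
e^(Vm/26.6) = e^(-58.9/26.6) = 0.10923
So 0.10923·(Kᵢ + α·Naᵢ) = Kₒ + α·Naₒ → α = (0.10923·113.0 − 5.68) / (124.0 − 0.10923·6.45)
α = (12.34 − 5.68) / (124.0 − 0.7045) = 6.663/123.3 = 0.05404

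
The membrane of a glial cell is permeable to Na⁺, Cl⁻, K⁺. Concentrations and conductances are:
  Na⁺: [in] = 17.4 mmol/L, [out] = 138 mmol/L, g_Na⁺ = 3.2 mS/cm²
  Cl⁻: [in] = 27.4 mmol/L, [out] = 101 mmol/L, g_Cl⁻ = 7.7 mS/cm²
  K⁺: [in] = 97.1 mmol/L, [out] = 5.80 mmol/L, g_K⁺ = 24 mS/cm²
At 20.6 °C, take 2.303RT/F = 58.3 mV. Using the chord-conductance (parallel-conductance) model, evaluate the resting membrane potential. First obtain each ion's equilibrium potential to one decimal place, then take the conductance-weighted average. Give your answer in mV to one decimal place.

E_Na⁺ = (58.3/1)·log₁₀(138/17.4) = 52.4 mV
E_Cl⁻ = (58.3/-1)·log₁₀(101/27.4) = -33.0 mV
E_K⁺ = (58.3/1)·log₁₀(5.80/97.1) = -71.3 mV
Vm = (Σ gᵢEᵢ)/(Σ gᵢ) = (3.2·52.4 + 7.7·-33.0 + 24·-71.3) / (3.2 + 7.7 + 24)
= -1797.62 / 34.9 = -51.51 mV

-51.5 mV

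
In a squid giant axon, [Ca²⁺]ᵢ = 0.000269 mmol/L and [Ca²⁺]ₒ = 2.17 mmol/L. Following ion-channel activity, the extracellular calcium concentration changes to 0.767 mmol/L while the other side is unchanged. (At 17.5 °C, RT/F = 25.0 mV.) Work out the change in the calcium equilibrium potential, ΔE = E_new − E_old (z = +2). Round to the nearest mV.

-13 mV

E_old = (25.0/2)·ln(2.17/0.000269) = 112.44 mV
E_new = (25.0/2)·ln(0.767/0.000269) = 99.44 mV
ΔE = 99.44 − (112.44) = -13.00 mV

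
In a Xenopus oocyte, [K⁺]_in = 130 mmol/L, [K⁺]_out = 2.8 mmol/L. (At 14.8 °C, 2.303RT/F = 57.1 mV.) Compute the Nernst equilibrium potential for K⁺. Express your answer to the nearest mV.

E = (57.1/z) · log₁₀([K⁺]_out/[K⁺]_in) with z = +1.
= (57.1/1) · log₁₀(2.8/130) = 57.10 · log₁₀(0.02154)
= 57.10 · (-1.6668) = -95.17 mV

-95 mV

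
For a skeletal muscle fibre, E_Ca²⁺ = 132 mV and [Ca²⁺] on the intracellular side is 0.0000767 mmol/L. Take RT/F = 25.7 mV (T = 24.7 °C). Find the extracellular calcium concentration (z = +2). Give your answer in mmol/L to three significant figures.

Nernst: E = (25.7/2) · ln([out]/[in]), so ln([out]/[in]) = 132.0 × 2 / 25.7 = 10.2724.
[out]/[in] = e^(10.2724) = 2.892e+04.
[out] = 2.892e+04 × 0.0000767 = 2.218 mmol/L.

2.22 mmol/L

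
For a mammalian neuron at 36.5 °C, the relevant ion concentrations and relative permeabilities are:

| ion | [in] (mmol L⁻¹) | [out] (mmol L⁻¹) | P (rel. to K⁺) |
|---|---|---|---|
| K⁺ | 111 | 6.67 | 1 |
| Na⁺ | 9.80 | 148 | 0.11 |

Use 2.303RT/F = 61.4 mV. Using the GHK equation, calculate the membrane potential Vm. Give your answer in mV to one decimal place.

Vm = 61.4 · log₁₀[(Σ P·[cation]ₒ + Σ P·[anion]ᵢ) / (Σ P·[cation]ᵢ + Σ P·[anion]ₒ)]
Numerator = 1×6.67 + 0.11×148 = 22.95
Denominator = 1×111 + 0.11×9.80 = 112.1
Vm = 61.4 · log₁₀(0.20477) = 61.4 × (-0.6887) = -42.29 mV

-42.3 mV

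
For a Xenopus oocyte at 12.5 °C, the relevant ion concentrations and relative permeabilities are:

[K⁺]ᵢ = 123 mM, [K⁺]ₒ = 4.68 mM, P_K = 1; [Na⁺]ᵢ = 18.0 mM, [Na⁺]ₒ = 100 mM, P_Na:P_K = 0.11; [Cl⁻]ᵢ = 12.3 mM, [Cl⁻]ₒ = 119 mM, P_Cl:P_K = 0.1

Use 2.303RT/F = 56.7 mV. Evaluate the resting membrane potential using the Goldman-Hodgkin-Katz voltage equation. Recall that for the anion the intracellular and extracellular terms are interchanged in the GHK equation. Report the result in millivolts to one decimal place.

Vm = 56.7 · log₁₀[(Σ P·[cation]ₒ + Σ P·[anion]ᵢ) / (Σ P·[cation]ᵢ + Σ P·[anion]ₒ)]
Numerator = 1×4.68 + 0.11×100 + 0.1×12.3 = 16.91
Denominator = 1×123 + 0.11×18.0 + 0.1×119 = 136.9
Vm = 56.7 · log₁₀(0.12354) = 56.7 × (-0.9082) = -51.49 mV

-51.5 mV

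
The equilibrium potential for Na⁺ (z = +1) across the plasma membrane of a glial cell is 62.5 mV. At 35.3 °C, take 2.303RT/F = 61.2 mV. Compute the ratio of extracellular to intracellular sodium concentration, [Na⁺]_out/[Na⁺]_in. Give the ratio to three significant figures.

log₁₀([out]/[in]) = E·z/(61.2) = 62.5 × 1 / 61.2 = 1.0212
[out]/[in] = 10^(1.0212) = 10.5

10.5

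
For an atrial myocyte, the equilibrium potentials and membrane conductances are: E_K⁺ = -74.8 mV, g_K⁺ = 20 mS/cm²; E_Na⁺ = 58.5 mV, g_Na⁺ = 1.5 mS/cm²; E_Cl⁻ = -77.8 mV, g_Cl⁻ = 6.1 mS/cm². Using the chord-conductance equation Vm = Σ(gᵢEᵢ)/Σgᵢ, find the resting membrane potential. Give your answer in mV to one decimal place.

Σ gᵢEᵢ = 20·(-74.8) + 1.5·(58.5) + 6.1·(-77.8) = -1882.83
Σ gᵢ = 20 + 1.5 + 6.1 = 27.6
Vm = -1882.83 / 27.6 = -68.22 mV

-68.2 mV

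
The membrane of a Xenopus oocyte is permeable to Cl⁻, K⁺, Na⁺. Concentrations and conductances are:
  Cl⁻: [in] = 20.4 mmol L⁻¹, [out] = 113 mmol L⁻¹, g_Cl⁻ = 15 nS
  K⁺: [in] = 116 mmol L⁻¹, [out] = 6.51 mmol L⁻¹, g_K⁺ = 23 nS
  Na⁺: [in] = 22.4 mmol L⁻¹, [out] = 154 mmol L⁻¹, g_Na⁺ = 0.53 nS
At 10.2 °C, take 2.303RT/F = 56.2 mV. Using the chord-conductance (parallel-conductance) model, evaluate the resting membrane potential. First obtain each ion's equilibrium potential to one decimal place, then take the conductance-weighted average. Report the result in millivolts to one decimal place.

-57.6 mV

E_Cl⁻ = (56.2/-1)·log₁₀(113/20.4) = -41.8 mV
E_K⁺ = (56.2/1)·log₁₀(6.51/116) = -70.3 mV
E_Na⁺ = (56.2/1)·log₁₀(154/22.4) = 47.1 mV
Vm = (Σ gᵢEᵢ)/(Σ gᵢ) = (15·-41.8 + 23·-70.3 + 0.53·47.1) / (15 + 23 + 0.53)
= -2218.94 / 38.53 = -57.59 mV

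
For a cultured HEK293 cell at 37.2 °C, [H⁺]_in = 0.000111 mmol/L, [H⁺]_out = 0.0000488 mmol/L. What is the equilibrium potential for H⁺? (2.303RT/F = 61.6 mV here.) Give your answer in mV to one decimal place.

-22.0 mV

E = (61.6/z) · log₁₀([H⁺]_out/[H⁺]_in) with z = +1.
= (61.6/1) · log₁₀(0.0000488/0.000111) = 61.60 · log₁₀(0.4396)
= 61.60 · (-0.3569) = -21.99 mV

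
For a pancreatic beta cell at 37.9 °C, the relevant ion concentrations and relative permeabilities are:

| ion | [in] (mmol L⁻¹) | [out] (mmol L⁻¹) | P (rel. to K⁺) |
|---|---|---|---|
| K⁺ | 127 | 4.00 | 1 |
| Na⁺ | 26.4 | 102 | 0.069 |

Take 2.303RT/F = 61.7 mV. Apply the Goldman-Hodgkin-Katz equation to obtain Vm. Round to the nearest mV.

Vm = 61.7 · log₁₀[(Σ P·[cation]ₒ + Σ P·[anion]ᵢ) / (Σ P·[cation]ᵢ + Σ P·[anion]ₒ)]
Numerator = 1×4.00 + 0.069×102 = 11.04
Denominator = 1×127 + 0.069×26.4 = 128.8
Vm = 61.7 · log₁₀(0.085684) = 61.7 × (-1.0671) = -65.84 mV

-66 mV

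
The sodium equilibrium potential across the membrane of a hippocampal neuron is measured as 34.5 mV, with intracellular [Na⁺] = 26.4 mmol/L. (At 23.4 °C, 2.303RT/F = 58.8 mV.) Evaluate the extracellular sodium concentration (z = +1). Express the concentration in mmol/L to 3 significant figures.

102 mmol/L

Nernst: E = (58.8/1) · log₁₀([out]/[in]), so log₁₀([out]/[in]) = 34.5 × 1 / 58.8 = 0.5867.
[out]/[in] = 10^(0.5867) = 3.861.
[out] = 3.861 × 26.4 = 101.9 mmol/L.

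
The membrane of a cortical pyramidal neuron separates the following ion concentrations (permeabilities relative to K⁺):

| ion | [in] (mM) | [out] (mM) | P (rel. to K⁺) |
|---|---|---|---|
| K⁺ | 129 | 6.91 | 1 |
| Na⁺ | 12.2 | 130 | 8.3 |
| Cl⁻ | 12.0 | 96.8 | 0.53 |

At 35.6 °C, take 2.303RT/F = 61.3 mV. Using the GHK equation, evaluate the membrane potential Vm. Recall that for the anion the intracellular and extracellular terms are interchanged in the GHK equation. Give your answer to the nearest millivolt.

Vm = 61.3 · log₁₀[(Σ P·[cation]ₒ + Σ P·[anion]ᵢ) / (Σ P·[cation]ᵢ + Σ P·[anion]ₒ)]
Numerator = 1×6.91 + 8.3×130 + 0.53×12.0 = 1092
Denominator = 1×129 + 8.3×12.2 + 0.53×96.8 = 281.6
Vm = 61.3 · log₁₀(3.8793) = 61.3 × (0.5888) = 36.09 mV

36 mV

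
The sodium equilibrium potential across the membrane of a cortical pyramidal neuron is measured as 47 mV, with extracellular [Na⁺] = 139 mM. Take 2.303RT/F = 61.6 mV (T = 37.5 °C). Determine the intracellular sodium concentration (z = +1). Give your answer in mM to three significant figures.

Nernst: E = (61.6/1) · log₁₀([out]/[in]), so log₁₀([out]/[in]) = 47.0 × 1 / 61.6 = 0.7630.
[out]/[in] = 10^(0.7630) = 5.794.
[in] = 139 / 5.794 = 23.99 mM.

24.0 mM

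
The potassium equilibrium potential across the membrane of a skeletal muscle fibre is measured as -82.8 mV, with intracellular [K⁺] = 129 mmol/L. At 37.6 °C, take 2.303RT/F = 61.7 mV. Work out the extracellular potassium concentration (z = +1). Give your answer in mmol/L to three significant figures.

5.87 mmol/L

Nernst: E = (61.7/1) · log₁₀([out]/[in]), so log₁₀([out]/[in]) = -82.8 × 1 / 61.7 = -1.3420.
[out]/[in] = 10^(-1.3420) = 0.0455.
[out] = 0.0455 × 129 = 5.87 mmol/L.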